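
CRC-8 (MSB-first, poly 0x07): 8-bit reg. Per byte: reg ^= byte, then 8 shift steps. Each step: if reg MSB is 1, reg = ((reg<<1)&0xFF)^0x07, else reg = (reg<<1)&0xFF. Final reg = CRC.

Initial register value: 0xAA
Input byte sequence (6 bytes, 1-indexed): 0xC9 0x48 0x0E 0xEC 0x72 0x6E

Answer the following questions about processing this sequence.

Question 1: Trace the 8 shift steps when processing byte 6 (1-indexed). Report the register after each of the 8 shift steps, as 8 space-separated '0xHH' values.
After byte 1 (0xC9): reg=0x2E
After byte 2 (0x48): reg=0x35
After byte 3 (0x0E): reg=0xA1
After byte 4 (0xEC): reg=0xE4
After byte 5 (0x72): reg=0xEB
Register before byte 6: 0xEB
After XOR with byte 0x6E: 0x85

Answer: 0x0D 0x1A 0x34 0x68 0xD0 0xA7 0x49 0x92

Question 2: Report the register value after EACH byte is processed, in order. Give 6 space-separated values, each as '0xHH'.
0x2E 0x35 0xA1 0xE4 0xEB 0x92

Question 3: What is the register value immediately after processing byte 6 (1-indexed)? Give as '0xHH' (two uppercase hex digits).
Answer: 0x92

Derivation:
After byte 1 (0xC9): reg=0x2E
After byte 2 (0x48): reg=0x35
After byte 3 (0x0E): reg=0xA1
After byte 4 (0xEC): reg=0xE4
After byte 5 (0x72): reg=0xEB
After byte 6 (0x6E): reg=0x92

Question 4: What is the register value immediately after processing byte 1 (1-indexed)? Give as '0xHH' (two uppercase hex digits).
After byte 1 (0xC9): reg=0x2E

Answer: 0x2E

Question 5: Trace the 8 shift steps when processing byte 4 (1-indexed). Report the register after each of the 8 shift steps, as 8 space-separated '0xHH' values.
After byte 1 (0xC9): reg=0x2E
After byte 2 (0x48): reg=0x35
After byte 3 (0x0E): reg=0xA1
Register before byte 4: 0xA1
After XOR with byte 0xEC: 0x4D

Answer: 0x9A 0x33 0x66 0xCC 0x9F 0x39 0x72 0xE4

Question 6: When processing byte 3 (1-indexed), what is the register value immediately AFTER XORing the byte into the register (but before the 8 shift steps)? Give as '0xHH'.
Answer: 0x3B

Derivation:
Register before byte 3: 0x35
Byte 3: 0x0E
0x35 XOR 0x0E = 0x3B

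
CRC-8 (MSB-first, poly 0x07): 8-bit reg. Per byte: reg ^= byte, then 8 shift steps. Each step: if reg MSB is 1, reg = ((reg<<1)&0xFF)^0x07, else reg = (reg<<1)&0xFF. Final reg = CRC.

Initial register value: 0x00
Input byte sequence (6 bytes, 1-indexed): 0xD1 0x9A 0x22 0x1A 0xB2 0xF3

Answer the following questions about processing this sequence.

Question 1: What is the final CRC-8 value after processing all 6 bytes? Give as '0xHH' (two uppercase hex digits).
Answer: 0x20

Derivation:
After byte 1 (0xD1): reg=0x39
After byte 2 (0x9A): reg=0x60
After byte 3 (0x22): reg=0xC9
After byte 4 (0x1A): reg=0x37
After byte 5 (0xB2): reg=0x92
After byte 6 (0xF3): reg=0x20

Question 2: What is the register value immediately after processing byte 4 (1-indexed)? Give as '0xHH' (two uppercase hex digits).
After byte 1 (0xD1): reg=0x39
After byte 2 (0x9A): reg=0x60
After byte 3 (0x22): reg=0xC9
After byte 4 (0x1A): reg=0x37

Answer: 0x37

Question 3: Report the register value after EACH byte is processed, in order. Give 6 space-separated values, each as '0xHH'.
0x39 0x60 0xC9 0x37 0x92 0x20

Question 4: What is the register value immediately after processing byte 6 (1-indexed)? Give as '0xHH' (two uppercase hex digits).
After byte 1 (0xD1): reg=0x39
After byte 2 (0x9A): reg=0x60
After byte 3 (0x22): reg=0xC9
After byte 4 (0x1A): reg=0x37
After byte 5 (0xB2): reg=0x92
After byte 6 (0xF3): reg=0x20

Answer: 0x20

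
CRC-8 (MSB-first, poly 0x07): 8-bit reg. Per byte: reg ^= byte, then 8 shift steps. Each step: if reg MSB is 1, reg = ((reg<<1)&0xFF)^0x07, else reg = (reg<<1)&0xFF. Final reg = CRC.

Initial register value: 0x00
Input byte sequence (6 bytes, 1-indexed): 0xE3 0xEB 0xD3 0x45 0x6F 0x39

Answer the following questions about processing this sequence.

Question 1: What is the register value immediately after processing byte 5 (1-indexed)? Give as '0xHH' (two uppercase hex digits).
After byte 1 (0xE3): reg=0xA7
After byte 2 (0xEB): reg=0xE3
After byte 3 (0xD3): reg=0x90
After byte 4 (0x45): reg=0x25
After byte 5 (0x6F): reg=0xF1

Answer: 0xF1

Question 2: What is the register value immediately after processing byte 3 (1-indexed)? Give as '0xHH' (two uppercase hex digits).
Answer: 0x90

Derivation:
After byte 1 (0xE3): reg=0xA7
After byte 2 (0xEB): reg=0xE3
After byte 3 (0xD3): reg=0x90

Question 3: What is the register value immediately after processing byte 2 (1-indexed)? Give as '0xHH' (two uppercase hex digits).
After byte 1 (0xE3): reg=0xA7
After byte 2 (0xEB): reg=0xE3

Answer: 0xE3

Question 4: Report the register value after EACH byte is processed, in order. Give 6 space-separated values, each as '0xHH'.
0xA7 0xE3 0x90 0x25 0xF1 0x76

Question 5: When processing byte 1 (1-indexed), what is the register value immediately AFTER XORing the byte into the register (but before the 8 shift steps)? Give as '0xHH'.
Register before byte 1: 0x00
Byte 1: 0xE3
0x00 XOR 0xE3 = 0xE3

Answer: 0xE3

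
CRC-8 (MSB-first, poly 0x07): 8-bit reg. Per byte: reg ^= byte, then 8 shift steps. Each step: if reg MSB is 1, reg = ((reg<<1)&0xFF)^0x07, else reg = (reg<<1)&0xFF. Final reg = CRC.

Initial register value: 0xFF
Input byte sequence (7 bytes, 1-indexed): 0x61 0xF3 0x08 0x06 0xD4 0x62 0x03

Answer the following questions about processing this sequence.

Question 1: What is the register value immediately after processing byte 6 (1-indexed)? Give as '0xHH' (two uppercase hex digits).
After byte 1 (0x61): reg=0xD3
After byte 2 (0xF3): reg=0xE0
After byte 3 (0x08): reg=0x96
After byte 4 (0x06): reg=0xF9
After byte 5 (0xD4): reg=0xC3
After byte 6 (0x62): reg=0x6E

Answer: 0x6E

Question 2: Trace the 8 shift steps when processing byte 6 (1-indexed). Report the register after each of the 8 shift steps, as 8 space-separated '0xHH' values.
After byte 1 (0x61): reg=0xD3
After byte 2 (0xF3): reg=0xE0
After byte 3 (0x08): reg=0x96
After byte 4 (0x06): reg=0xF9
After byte 5 (0xD4): reg=0xC3
Register before byte 6: 0xC3
After XOR with byte 0x62: 0xA1

Answer: 0x45 0x8A 0x13 0x26 0x4C 0x98 0x37 0x6E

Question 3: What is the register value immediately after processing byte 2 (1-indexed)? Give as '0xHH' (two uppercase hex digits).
After byte 1 (0x61): reg=0xD3
After byte 2 (0xF3): reg=0xE0

Answer: 0xE0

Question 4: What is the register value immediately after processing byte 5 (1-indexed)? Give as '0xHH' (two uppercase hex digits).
Answer: 0xC3

Derivation:
After byte 1 (0x61): reg=0xD3
After byte 2 (0xF3): reg=0xE0
After byte 3 (0x08): reg=0x96
After byte 4 (0x06): reg=0xF9
After byte 5 (0xD4): reg=0xC3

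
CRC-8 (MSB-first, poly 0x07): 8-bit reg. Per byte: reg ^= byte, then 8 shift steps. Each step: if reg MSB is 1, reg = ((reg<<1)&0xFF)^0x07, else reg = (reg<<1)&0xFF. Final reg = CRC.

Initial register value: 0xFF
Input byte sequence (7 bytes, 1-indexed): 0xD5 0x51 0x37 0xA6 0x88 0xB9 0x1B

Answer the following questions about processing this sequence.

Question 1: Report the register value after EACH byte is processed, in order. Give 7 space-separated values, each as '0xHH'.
0xD6 0x9C 0x58 0xF4 0x73 0x78 0x2E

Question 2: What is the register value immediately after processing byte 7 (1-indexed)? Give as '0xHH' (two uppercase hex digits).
After byte 1 (0xD5): reg=0xD6
After byte 2 (0x51): reg=0x9C
After byte 3 (0x37): reg=0x58
After byte 4 (0xA6): reg=0xF4
After byte 5 (0x88): reg=0x73
After byte 6 (0xB9): reg=0x78
After byte 7 (0x1B): reg=0x2E

Answer: 0x2E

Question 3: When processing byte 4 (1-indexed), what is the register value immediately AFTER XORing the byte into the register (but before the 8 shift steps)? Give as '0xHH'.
Register before byte 4: 0x58
Byte 4: 0xA6
0x58 XOR 0xA6 = 0xFE

Answer: 0xFE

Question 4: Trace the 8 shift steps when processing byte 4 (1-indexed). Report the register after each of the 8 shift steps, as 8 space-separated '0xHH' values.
After byte 1 (0xD5): reg=0xD6
After byte 2 (0x51): reg=0x9C
After byte 3 (0x37): reg=0x58
Register before byte 4: 0x58
After XOR with byte 0xA6: 0xFE

Answer: 0xFB 0xF1 0xE5 0xCD 0x9D 0x3D 0x7A 0xF4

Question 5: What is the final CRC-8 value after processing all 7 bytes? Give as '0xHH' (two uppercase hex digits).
Answer: 0x2E

Derivation:
After byte 1 (0xD5): reg=0xD6
After byte 2 (0x51): reg=0x9C
After byte 3 (0x37): reg=0x58
After byte 4 (0xA6): reg=0xF4
After byte 5 (0x88): reg=0x73
After byte 6 (0xB9): reg=0x78
After byte 7 (0x1B): reg=0x2E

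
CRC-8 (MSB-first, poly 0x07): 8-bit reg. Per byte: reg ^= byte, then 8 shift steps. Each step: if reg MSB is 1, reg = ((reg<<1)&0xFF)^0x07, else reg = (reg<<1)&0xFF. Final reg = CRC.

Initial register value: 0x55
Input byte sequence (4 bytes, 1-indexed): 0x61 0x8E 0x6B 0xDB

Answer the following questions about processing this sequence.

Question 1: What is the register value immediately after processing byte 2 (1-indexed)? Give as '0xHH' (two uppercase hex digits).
After byte 1 (0x61): reg=0x8C
After byte 2 (0x8E): reg=0x0E

Answer: 0x0E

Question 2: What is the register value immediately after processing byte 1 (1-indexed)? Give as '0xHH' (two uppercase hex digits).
Answer: 0x8C

Derivation:
After byte 1 (0x61): reg=0x8C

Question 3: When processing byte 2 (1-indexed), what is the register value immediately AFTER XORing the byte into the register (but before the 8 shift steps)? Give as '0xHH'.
Answer: 0x02

Derivation:
Register before byte 2: 0x8C
Byte 2: 0x8E
0x8C XOR 0x8E = 0x02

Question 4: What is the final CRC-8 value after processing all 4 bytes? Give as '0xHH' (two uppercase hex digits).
Answer: 0xBB

Derivation:
After byte 1 (0x61): reg=0x8C
After byte 2 (0x8E): reg=0x0E
After byte 3 (0x6B): reg=0x3C
After byte 4 (0xDB): reg=0xBB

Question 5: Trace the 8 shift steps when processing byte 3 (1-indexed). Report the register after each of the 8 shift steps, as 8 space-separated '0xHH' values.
Answer: 0xCA 0x93 0x21 0x42 0x84 0x0F 0x1E 0x3C

Derivation:
After byte 1 (0x61): reg=0x8C
After byte 2 (0x8E): reg=0x0E
Register before byte 3: 0x0E
After XOR with byte 0x6B: 0x65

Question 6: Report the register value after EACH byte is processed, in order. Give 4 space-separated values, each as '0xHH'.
0x8C 0x0E 0x3C 0xBB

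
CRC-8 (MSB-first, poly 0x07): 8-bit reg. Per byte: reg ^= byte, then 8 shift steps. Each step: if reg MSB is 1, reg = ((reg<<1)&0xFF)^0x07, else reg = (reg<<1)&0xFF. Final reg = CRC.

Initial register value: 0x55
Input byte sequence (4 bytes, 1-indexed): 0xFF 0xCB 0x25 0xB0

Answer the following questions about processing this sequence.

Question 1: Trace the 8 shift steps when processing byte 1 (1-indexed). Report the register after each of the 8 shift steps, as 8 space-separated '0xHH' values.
Register before byte 1: 0x55
After XOR with byte 0xFF: 0xAA

Answer: 0x53 0xA6 0x4B 0x96 0x2B 0x56 0xAC 0x5F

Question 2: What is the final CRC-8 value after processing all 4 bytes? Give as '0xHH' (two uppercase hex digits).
Answer: 0xF4

Derivation:
After byte 1 (0xFF): reg=0x5F
After byte 2 (0xCB): reg=0xE5
After byte 3 (0x25): reg=0x4E
After byte 4 (0xB0): reg=0xF4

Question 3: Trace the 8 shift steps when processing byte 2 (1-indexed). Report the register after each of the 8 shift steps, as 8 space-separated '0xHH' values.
Answer: 0x2F 0x5E 0xBC 0x7F 0xFE 0xFB 0xF1 0xE5

Derivation:
After byte 1 (0xFF): reg=0x5F
Register before byte 2: 0x5F
After XOR with byte 0xCB: 0x94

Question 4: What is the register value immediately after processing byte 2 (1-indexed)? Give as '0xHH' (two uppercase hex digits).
Answer: 0xE5

Derivation:
After byte 1 (0xFF): reg=0x5F
After byte 2 (0xCB): reg=0xE5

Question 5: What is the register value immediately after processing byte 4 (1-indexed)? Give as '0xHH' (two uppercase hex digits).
After byte 1 (0xFF): reg=0x5F
After byte 2 (0xCB): reg=0xE5
After byte 3 (0x25): reg=0x4E
After byte 4 (0xB0): reg=0xF4

Answer: 0xF4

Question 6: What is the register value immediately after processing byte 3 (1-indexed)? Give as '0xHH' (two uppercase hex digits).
After byte 1 (0xFF): reg=0x5F
After byte 2 (0xCB): reg=0xE5
After byte 3 (0x25): reg=0x4E

Answer: 0x4E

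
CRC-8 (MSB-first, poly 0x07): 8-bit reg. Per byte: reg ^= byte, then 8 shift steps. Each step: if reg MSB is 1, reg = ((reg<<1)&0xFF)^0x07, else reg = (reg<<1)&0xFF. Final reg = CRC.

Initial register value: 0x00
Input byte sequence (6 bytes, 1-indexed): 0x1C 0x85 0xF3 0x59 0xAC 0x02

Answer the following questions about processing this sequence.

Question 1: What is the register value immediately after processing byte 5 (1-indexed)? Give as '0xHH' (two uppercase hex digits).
Answer: 0xF6

Derivation:
After byte 1 (0x1C): reg=0x54
After byte 2 (0x85): reg=0x39
After byte 3 (0xF3): reg=0x78
After byte 4 (0x59): reg=0xE7
After byte 5 (0xAC): reg=0xF6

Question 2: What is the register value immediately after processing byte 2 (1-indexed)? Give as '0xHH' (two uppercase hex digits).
After byte 1 (0x1C): reg=0x54
After byte 2 (0x85): reg=0x39

Answer: 0x39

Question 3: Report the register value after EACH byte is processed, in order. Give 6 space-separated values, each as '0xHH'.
0x54 0x39 0x78 0xE7 0xF6 0xC2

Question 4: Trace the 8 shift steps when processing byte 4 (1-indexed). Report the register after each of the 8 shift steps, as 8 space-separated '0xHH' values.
Answer: 0x42 0x84 0x0F 0x1E 0x3C 0x78 0xF0 0xE7

Derivation:
After byte 1 (0x1C): reg=0x54
After byte 2 (0x85): reg=0x39
After byte 3 (0xF3): reg=0x78
Register before byte 4: 0x78
After XOR with byte 0x59: 0x21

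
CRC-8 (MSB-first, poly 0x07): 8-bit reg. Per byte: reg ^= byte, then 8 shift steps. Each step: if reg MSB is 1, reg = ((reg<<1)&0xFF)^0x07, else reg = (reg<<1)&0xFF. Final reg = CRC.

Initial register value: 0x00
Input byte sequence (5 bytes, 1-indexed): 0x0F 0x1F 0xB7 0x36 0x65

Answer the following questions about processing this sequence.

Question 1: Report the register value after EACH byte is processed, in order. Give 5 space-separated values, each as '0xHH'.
0x2D 0x9E 0xDF 0x91 0xC2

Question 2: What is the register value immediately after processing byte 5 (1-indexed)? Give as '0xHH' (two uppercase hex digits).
After byte 1 (0x0F): reg=0x2D
After byte 2 (0x1F): reg=0x9E
After byte 3 (0xB7): reg=0xDF
After byte 4 (0x36): reg=0x91
After byte 5 (0x65): reg=0xC2

Answer: 0xC2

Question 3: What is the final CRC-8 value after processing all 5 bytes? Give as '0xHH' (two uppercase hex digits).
Answer: 0xC2

Derivation:
After byte 1 (0x0F): reg=0x2D
After byte 2 (0x1F): reg=0x9E
After byte 3 (0xB7): reg=0xDF
After byte 4 (0x36): reg=0x91
After byte 5 (0x65): reg=0xC2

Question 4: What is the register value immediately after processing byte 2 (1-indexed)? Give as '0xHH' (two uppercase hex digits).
Answer: 0x9E

Derivation:
After byte 1 (0x0F): reg=0x2D
After byte 2 (0x1F): reg=0x9E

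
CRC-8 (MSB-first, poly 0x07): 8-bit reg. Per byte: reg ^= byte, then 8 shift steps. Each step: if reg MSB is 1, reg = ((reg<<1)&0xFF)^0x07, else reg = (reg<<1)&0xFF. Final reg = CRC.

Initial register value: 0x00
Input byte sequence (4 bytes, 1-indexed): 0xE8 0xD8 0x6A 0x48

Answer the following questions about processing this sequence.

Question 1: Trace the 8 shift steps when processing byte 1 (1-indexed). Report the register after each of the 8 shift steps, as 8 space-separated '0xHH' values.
Answer: 0xD7 0xA9 0x55 0xAA 0x53 0xA6 0x4B 0x96

Derivation:
Register before byte 1: 0x00
After XOR with byte 0xE8: 0xE8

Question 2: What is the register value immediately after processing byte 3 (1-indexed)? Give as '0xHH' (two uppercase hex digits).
Answer: 0x9C

Derivation:
After byte 1 (0xE8): reg=0x96
After byte 2 (0xD8): reg=0xED
After byte 3 (0x6A): reg=0x9C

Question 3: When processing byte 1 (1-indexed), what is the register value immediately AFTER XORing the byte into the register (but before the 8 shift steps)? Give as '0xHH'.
Register before byte 1: 0x00
Byte 1: 0xE8
0x00 XOR 0xE8 = 0xE8

Answer: 0xE8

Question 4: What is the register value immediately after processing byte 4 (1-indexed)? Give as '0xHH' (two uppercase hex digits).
After byte 1 (0xE8): reg=0x96
After byte 2 (0xD8): reg=0xED
After byte 3 (0x6A): reg=0x9C
After byte 4 (0x48): reg=0x22

Answer: 0x22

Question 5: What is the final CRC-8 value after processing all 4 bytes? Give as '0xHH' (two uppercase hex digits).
After byte 1 (0xE8): reg=0x96
After byte 2 (0xD8): reg=0xED
After byte 3 (0x6A): reg=0x9C
After byte 4 (0x48): reg=0x22

Answer: 0x22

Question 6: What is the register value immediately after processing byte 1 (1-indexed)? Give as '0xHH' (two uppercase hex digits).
Answer: 0x96

Derivation:
After byte 1 (0xE8): reg=0x96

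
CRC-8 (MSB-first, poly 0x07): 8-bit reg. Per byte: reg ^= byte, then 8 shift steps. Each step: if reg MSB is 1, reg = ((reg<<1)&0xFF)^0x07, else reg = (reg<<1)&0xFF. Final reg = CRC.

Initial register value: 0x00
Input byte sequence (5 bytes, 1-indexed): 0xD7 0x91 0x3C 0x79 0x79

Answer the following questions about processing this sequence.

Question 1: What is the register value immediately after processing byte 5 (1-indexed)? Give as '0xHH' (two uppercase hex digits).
After byte 1 (0xD7): reg=0x2B
After byte 2 (0x91): reg=0x2F
After byte 3 (0x3C): reg=0x79
After byte 4 (0x79): reg=0x00
After byte 5 (0x79): reg=0x68

Answer: 0x68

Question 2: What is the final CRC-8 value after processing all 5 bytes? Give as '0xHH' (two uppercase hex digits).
After byte 1 (0xD7): reg=0x2B
After byte 2 (0x91): reg=0x2F
After byte 3 (0x3C): reg=0x79
After byte 4 (0x79): reg=0x00
After byte 5 (0x79): reg=0x68

Answer: 0x68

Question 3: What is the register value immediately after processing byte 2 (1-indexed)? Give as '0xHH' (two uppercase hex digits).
Answer: 0x2F

Derivation:
After byte 1 (0xD7): reg=0x2B
After byte 2 (0x91): reg=0x2F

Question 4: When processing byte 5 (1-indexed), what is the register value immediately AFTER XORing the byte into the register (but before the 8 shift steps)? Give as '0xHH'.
Register before byte 5: 0x00
Byte 5: 0x79
0x00 XOR 0x79 = 0x79

Answer: 0x79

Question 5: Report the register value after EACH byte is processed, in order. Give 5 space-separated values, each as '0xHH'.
0x2B 0x2F 0x79 0x00 0x68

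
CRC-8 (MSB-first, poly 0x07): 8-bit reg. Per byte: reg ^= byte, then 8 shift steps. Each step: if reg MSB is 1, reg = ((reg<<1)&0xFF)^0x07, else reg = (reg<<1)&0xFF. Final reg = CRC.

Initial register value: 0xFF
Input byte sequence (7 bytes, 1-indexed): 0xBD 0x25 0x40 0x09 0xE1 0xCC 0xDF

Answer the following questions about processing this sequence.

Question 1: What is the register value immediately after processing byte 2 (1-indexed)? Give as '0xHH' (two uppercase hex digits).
After byte 1 (0xBD): reg=0xC9
After byte 2 (0x25): reg=0x8A

Answer: 0x8A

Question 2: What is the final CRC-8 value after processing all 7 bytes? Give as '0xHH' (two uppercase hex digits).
After byte 1 (0xBD): reg=0xC9
After byte 2 (0x25): reg=0x8A
After byte 3 (0x40): reg=0x78
After byte 4 (0x09): reg=0x50
After byte 5 (0xE1): reg=0x1E
After byte 6 (0xCC): reg=0x30
After byte 7 (0xDF): reg=0x83

Answer: 0x83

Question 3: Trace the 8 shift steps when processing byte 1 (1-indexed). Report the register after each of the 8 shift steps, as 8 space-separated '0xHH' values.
Register before byte 1: 0xFF
After XOR with byte 0xBD: 0x42

Answer: 0x84 0x0F 0x1E 0x3C 0x78 0xF0 0xE7 0xC9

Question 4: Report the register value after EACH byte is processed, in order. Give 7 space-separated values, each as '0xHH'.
0xC9 0x8A 0x78 0x50 0x1E 0x30 0x83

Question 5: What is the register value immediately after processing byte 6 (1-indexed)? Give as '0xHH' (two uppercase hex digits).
Answer: 0x30

Derivation:
After byte 1 (0xBD): reg=0xC9
After byte 2 (0x25): reg=0x8A
After byte 3 (0x40): reg=0x78
After byte 4 (0x09): reg=0x50
After byte 5 (0xE1): reg=0x1E
After byte 6 (0xCC): reg=0x30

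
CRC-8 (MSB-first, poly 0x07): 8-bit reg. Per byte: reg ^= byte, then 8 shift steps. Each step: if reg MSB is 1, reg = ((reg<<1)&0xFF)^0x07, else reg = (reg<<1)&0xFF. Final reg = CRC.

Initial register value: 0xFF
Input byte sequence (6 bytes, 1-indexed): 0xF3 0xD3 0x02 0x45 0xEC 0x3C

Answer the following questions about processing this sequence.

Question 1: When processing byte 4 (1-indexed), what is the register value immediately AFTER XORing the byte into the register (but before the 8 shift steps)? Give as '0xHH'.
Answer: 0x34

Derivation:
Register before byte 4: 0x71
Byte 4: 0x45
0x71 XOR 0x45 = 0x34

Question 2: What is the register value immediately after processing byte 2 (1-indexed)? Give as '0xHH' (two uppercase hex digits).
After byte 1 (0xF3): reg=0x24
After byte 2 (0xD3): reg=0xCB

Answer: 0xCB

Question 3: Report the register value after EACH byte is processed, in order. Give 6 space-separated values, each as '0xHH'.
0x24 0xCB 0x71 0x8C 0x27 0x41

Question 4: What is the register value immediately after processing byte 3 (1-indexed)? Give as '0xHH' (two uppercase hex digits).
Answer: 0x71

Derivation:
After byte 1 (0xF3): reg=0x24
After byte 2 (0xD3): reg=0xCB
After byte 3 (0x02): reg=0x71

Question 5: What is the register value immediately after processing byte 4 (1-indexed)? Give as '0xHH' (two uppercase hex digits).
Answer: 0x8C

Derivation:
After byte 1 (0xF3): reg=0x24
After byte 2 (0xD3): reg=0xCB
After byte 3 (0x02): reg=0x71
After byte 4 (0x45): reg=0x8C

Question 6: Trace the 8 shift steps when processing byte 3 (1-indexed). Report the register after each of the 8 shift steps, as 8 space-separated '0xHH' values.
Answer: 0x95 0x2D 0x5A 0xB4 0x6F 0xDE 0xBB 0x71

Derivation:
After byte 1 (0xF3): reg=0x24
After byte 2 (0xD3): reg=0xCB
Register before byte 3: 0xCB
After XOR with byte 0x02: 0xC9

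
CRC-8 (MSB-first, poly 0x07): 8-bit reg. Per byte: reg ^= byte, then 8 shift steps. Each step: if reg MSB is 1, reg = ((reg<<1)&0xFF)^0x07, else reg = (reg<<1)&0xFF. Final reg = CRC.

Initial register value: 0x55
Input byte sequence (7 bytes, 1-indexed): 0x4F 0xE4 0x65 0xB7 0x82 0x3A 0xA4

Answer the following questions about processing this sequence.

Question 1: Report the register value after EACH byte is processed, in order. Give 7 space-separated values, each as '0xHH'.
0x46 0x67 0x0E 0x26 0x75 0xEA 0xED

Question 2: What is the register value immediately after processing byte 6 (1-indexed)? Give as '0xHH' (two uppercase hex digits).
After byte 1 (0x4F): reg=0x46
After byte 2 (0xE4): reg=0x67
After byte 3 (0x65): reg=0x0E
After byte 4 (0xB7): reg=0x26
After byte 5 (0x82): reg=0x75
After byte 6 (0x3A): reg=0xEA

Answer: 0xEA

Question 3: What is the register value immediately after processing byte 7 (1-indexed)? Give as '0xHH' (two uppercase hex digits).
After byte 1 (0x4F): reg=0x46
After byte 2 (0xE4): reg=0x67
After byte 3 (0x65): reg=0x0E
After byte 4 (0xB7): reg=0x26
After byte 5 (0x82): reg=0x75
After byte 6 (0x3A): reg=0xEA
After byte 7 (0xA4): reg=0xED

Answer: 0xED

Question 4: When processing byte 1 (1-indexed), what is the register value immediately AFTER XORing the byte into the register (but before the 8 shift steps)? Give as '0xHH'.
Register before byte 1: 0x55
Byte 1: 0x4F
0x55 XOR 0x4F = 0x1A

Answer: 0x1A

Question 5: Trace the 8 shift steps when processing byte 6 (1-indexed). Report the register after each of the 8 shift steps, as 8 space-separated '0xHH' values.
Answer: 0x9E 0x3B 0x76 0xEC 0xDF 0xB9 0x75 0xEA

Derivation:
After byte 1 (0x4F): reg=0x46
After byte 2 (0xE4): reg=0x67
After byte 3 (0x65): reg=0x0E
After byte 4 (0xB7): reg=0x26
After byte 5 (0x82): reg=0x75
Register before byte 6: 0x75
After XOR with byte 0x3A: 0x4F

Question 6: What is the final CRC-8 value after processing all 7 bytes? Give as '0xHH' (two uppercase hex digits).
After byte 1 (0x4F): reg=0x46
After byte 2 (0xE4): reg=0x67
After byte 3 (0x65): reg=0x0E
After byte 4 (0xB7): reg=0x26
After byte 5 (0x82): reg=0x75
After byte 6 (0x3A): reg=0xEA
After byte 7 (0xA4): reg=0xED

Answer: 0xED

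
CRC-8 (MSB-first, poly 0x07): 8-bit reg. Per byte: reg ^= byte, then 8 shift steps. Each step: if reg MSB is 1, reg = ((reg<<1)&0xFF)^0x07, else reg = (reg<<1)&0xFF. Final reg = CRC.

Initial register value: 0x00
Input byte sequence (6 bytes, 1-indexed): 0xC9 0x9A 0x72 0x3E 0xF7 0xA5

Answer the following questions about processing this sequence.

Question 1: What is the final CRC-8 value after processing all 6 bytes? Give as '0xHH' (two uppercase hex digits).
After byte 1 (0xC9): reg=0x71
After byte 2 (0x9A): reg=0x9F
After byte 3 (0x72): reg=0x8D
After byte 4 (0x3E): reg=0x10
After byte 5 (0xF7): reg=0xBB
After byte 6 (0xA5): reg=0x5A

Answer: 0x5A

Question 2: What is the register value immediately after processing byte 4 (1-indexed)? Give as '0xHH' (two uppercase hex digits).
After byte 1 (0xC9): reg=0x71
After byte 2 (0x9A): reg=0x9F
After byte 3 (0x72): reg=0x8D
After byte 4 (0x3E): reg=0x10

Answer: 0x10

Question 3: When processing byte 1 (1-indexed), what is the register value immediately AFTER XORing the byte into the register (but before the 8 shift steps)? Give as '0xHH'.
Register before byte 1: 0x00
Byte 1: 0xC9
0x00 XOR 0xC9 = 0xC9

Answer: 0xC9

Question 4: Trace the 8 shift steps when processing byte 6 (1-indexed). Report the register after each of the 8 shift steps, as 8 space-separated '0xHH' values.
After byte 1 (0xC9): reg=0x71
After byte 2 (0x9A): reg=0x9F
After byte 3 (0x72): reg=0x8D
After byte 4 (0x3E): reg=0x10
After byte 5 (0xF7): reg=0xBB
Register before byte 6: 0xBB
After XOR with byte 0xA5: 0x1E

Answer: 0x3C 0x78 0xF0 0xE7 0xC9 0x95 0x2D 0x5A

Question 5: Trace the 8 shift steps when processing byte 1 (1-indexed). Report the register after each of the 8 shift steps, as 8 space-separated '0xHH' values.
Register before byte 1: 0x00
After XOR with byte 0xC9: 0xC9

Answer: 0x95 0x2D 0x5A 0xB4 0x6F 0xDE 0xBB 0x71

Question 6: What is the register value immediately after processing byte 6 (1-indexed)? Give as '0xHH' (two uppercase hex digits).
After byte 1 (0xC9): reg=0x71
After byte 2 (0x9A): reg=0x9F
After byte 3 (0x72): reg=0x8D
After byte 4 (0x3E): reg=0x10
After byte 5 (0xF7): reg=0xBB
After byte 6 (0xA5): reg=0x5A

Answer: 0x5A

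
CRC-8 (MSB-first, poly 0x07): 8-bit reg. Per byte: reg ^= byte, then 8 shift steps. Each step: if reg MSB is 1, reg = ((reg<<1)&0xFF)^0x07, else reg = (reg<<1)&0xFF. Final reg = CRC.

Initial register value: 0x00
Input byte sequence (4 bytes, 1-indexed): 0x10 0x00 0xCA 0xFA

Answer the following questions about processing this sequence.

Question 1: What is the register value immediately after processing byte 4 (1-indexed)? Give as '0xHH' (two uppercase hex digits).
After byte 1 (0x10): reg=0x70
After byte 2 (0x00): reg=0x57
After byte 3 (0xCA): reg=0xDA
After byte 4 (0xFA): reg=0xE0

Answer: 0xE0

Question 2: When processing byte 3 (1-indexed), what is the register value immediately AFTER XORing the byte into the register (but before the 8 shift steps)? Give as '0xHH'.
Register before byte 3: 0x57
Byte 3: 0xCA
0x57 XOR 0xCA = 0x9D

Answer: 0x9D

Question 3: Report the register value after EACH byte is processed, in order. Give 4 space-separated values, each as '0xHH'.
0x70 0x57 0xDA 0xE0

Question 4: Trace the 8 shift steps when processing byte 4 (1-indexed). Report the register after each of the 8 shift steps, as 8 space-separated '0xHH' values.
After byte 1 (0x10): reg=0x70
After byte 2 (0x00): reg=0x57
After byte 3 (0xCA): reg=0xDA
Register before byte 4: 0xDA
After XOR with byte 0xFA: 0x20

Answer: 0x40 0x80 0x07 0x0E 0x1C 0x38 0x70 0xE0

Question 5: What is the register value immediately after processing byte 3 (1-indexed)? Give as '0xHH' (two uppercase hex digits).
After byte 1 (0x10): reg=0x70
After byte 2 (0x00): reg=0x57
After byte 3 (0xCA): reg=0xDA

Answer: 0xDA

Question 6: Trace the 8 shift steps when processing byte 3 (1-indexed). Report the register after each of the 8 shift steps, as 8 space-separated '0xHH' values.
Answer: 0x3D 0x7A 0xF4 0xEF 0xD9 0xB5 0x6D 0xDA

Derivation:
After byte 1 (0x10): reg=0x70
After byte 2 (0x00): reg=0x57
Register before byte 3: 0x57
After XOR with byte 0xCA: 0x9D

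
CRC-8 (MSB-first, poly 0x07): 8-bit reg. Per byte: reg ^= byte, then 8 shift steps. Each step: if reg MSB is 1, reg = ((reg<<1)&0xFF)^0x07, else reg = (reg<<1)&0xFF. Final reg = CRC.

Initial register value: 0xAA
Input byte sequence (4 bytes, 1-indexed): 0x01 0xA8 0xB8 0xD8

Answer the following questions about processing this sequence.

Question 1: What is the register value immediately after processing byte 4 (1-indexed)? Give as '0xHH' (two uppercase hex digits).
After byte 1 (0x01): reg=0x58
After byte 2 (0xA8): reg=0xDE
After byte 3 (0xB8): reg=0x35
After byte 4 (0xD8): reg=0x8D

Answer: 0x8D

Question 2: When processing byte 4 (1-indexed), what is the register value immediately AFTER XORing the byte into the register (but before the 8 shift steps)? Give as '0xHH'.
Answer: 0xED

Derivation:
Register before byte 4: 0x35
Byte 4: 0xD8
0x35 XOR 0xD8 = 0xED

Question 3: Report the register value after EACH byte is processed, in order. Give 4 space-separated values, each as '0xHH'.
0x58 0xDE 0x35 0x8D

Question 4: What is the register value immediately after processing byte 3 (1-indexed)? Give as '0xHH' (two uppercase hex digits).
Answer: 0x35

Derivation:
After byte 1 (0x01): reg=0x58
After byte 2 (0xA8): reg=0xDE
After byte 3 (0xB8): reg=0x35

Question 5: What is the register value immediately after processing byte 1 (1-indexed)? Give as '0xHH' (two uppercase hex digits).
After byte 1 (0x01): reg=0x58

Answer: 0x58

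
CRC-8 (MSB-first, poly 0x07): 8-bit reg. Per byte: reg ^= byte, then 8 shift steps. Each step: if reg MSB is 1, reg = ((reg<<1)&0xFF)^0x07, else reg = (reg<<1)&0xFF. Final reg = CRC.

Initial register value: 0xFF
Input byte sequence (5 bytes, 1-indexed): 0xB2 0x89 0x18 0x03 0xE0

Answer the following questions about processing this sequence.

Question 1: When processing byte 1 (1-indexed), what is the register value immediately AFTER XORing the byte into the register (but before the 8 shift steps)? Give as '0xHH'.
Register before byte 1: 0xFF
Byte 1: 0xB2
0xFF XOR 0xB2 = 0x4D

Answer: 0x4D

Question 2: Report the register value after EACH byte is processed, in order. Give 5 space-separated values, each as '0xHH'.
0xE4 0x04 0x54 0xA2 0xC9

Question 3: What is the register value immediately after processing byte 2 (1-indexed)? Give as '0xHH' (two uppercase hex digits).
After byte 1 (0xB2): reg=0xE4
After byte 2 (0x89): reg=0x04

Answer: 0x04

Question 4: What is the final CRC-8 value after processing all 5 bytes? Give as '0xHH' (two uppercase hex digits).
After byte 1 (0xB2): reg=0xE4
After byte 2 (0x89): reg=0x04
After byte 3 (0x18): reg=0x54
After byte 4 (0x03): reg=0xA2
After byte 5 (0xE0): reg=0xC9

Answer: 0xC9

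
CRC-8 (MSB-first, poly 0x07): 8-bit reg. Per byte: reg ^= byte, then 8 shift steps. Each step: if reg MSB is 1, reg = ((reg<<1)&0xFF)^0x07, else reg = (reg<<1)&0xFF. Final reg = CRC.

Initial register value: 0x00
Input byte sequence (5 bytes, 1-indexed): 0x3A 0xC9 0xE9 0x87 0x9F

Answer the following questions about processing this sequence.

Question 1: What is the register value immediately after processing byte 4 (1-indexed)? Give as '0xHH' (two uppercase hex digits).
Answer: 0xE0

Derivation:
After byte 1 (0x3A): reg=0xA6
After byte 2 (0xC9): reg=0x0A
After byte 3 (0xE9): reg=0xA7
After byte 4 (0x87): reg=0xE0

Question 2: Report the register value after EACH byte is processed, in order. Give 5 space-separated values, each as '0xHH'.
0xA6 0x0A 0xA7 0xE0 0x7A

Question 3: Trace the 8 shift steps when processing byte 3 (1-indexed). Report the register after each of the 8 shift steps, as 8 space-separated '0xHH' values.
After byte 1 (0x3A): reg=0xA6
After byte 2 (0xC9): reg=0x0A
Register before byte 3: 0x0A
After XOR with byte 0xE9: 0xE3

Answer: 0xC1 0x85 0x0D 0x1A 0x34 0x68 0xD0 0xA7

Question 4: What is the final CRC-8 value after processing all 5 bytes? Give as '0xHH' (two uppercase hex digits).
Answer: 0x7A

Derivation:
After byte 1 (0x3A): reg=0xA6
After byte 2 (0xC9): reg=0x0A
After byte 3 (0xE9): reg=0xA7
After byte 4 (0x87): reg=0xE0
After byte 5 (0x9F): reg=0x7A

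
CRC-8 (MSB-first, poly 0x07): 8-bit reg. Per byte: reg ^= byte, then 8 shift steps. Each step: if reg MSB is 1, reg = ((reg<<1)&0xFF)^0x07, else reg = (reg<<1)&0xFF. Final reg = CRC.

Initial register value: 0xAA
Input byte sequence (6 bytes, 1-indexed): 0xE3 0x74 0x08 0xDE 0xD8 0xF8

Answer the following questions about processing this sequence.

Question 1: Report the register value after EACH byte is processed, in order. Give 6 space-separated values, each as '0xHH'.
0xF8 0xAD 0x72 0x4D 0xE2 0x46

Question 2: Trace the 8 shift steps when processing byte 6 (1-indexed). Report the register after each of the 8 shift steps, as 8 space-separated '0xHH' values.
Answer: 0x34 0x68 0xD0 0xA7 0x49 0x92 0x23 0x46

Derivation:
After byte 1 (0xE3): reg=0xF8
After byte 2 (0x74): reg=0xAD
After byte 3 (0x08): reg=0x72
After byte 4 (0xDE): reg=0x4D
After byte 5 (0xD8): reg=0xE2
Register before byte 6: 0xE2
After XOR with byte 0xF8: 0x1A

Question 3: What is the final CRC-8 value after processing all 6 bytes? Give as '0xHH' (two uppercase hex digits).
After byte 1 (0xE3): reg=0xF8
After byte 2 (0x74): reg=0xAD
After byte 3 (0x08): reg=0x72
After byte 4 (0xDE): reg=0x4D
After byte 5 (0xD8): reg=0xE2
After byte 6 (0xF8): reg=0x46

Answer: 0x46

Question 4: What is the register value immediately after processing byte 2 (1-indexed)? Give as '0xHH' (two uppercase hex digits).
Answer: 0xAD

Derivation:
After byte 1 (0xE3): reg=0xF8
After byte 2 (0x74): reg=0xAD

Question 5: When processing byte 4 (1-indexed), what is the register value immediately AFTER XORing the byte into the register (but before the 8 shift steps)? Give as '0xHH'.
Register before byte 4: 0x72
Byte 4: 0xDE
0x72 XOR 0xDE = 0xAC

Answer: 0xAC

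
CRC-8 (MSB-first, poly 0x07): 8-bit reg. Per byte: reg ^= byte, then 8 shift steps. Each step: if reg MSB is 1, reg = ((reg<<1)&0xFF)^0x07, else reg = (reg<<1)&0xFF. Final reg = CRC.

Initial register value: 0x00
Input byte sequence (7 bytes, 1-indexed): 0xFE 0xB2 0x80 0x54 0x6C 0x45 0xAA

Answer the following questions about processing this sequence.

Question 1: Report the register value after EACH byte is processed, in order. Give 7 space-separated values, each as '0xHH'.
0xF4 0xD5 0xAC 0xE6 0xBF 0xE8 0xC9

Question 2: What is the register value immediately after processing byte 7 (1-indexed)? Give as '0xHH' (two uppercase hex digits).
After byte 1 (0xFE): reg=0xF4
After byte 2 (0xB2): reg=0xD5
After byte 3 (0x80): reg=0xAC
After byte 4 (0x54): reg=0xE6
After byte 5 (0x6C): reg=0xBF
After byte 6 (0x45): reg=0xE8
After byte 7 (0xAA): reg=0xC9

Answer: 0xC9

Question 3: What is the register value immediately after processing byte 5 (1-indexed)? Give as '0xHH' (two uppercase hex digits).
After byte 1 (0xFE): reg=0xF4
After byte 2 (0xB2): reg=0xD5
After byte 3 (0x80): reg=0xAC
After byte 4 (0x54): reg=0xE6
After byte 5 (0x6C): reg=0xBF

Answer: 0xBF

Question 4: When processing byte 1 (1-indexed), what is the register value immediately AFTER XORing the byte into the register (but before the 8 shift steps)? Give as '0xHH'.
Answer: 0xFE

Derivation:
Register before byte 1: 0x00
Byte 1: 0xFE
0x00 XOR 0xFE = 0xFE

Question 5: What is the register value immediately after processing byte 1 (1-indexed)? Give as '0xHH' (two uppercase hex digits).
After byte 1 (0xFE): reg=0xF4

Answer: 0xF4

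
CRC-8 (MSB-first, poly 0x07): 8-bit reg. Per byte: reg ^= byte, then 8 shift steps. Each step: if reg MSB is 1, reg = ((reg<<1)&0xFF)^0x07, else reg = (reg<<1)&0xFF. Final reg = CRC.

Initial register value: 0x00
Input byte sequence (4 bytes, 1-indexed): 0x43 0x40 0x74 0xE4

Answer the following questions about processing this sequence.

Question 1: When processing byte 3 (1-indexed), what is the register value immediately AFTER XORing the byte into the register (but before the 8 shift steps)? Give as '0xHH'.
Answer: 0xD7

Derivation:
Register before byte 3: 0xA3
Byte 3: 0x74
0xA3 XOR 0x74 = 0xD7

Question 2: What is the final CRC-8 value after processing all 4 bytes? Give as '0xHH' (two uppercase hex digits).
Answer: 0x63

Derivation:
After byte 1 (0x43): reg=0xCE
After byte 2 (0x40): reg=0xA3
After byte 3 (0x74): reg=0x2B
After byte 4 (0xE4): reg=0x63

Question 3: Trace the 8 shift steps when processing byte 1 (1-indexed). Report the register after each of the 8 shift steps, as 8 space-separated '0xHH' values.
Register before byte 1: 0x00
After XOR with byte 0x43: 0x43

Answer: 0x86 0x0B 0x16 0x2C 0x58 0xB0 0x67 0xCE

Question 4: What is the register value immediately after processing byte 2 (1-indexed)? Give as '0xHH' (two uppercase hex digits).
After byte 1 (0x43): reg=0xCE
After byte 2 (0x40): reg=0xA3

Answer: 0xA3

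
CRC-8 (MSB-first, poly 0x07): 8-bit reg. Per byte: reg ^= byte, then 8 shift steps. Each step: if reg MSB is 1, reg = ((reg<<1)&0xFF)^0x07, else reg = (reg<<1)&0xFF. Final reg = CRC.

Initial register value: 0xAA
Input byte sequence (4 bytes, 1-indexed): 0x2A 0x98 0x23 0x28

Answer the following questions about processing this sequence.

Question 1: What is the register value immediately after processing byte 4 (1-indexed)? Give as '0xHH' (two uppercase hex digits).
Answer: 0x80

Derivation:
After byte 1 (0x2A): reg=0x89
After byte 2 (0x98): reg=0x77
After byte 3 (0x23): reg=0xAB
After byte 4 (0x28): reg=0x80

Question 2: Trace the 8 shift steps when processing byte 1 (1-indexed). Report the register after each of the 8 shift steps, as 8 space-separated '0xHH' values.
Register before byte 1: 0xAA
After XOR with byte 0x2A: 0x80

Answer: 0x07 0x0E 0x1C 0x38 0x70 0xE0 0xC7 0x89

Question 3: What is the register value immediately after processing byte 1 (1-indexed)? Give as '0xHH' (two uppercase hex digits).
After byte 1 (0x2A): reg=0x89

Answer: 0x89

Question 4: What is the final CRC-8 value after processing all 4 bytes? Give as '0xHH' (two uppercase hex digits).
After byte 1 (0x2A): reg=0x89
After byte 2 (0x98): reg=0x77
After byte 3 (0x23): reg=0xAB
After byte 4 (0x28): reg=0x80

Answer: 0x80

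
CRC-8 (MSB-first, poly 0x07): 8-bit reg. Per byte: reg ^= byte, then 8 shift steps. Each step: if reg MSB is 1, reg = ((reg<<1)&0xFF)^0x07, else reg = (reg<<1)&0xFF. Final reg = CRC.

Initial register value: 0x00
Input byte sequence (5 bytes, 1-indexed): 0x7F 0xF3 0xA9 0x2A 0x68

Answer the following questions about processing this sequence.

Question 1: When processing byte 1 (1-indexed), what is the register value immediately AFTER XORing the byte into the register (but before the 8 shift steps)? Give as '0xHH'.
Answer: 0x7F

Derivation:
Register before byte 1: 0x00
Byte 1: 0x7F
0x00 XOR 0x7F = 0x7F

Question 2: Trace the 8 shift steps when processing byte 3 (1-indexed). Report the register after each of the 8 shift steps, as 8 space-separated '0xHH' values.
After byte 1 (0x7F): reg=0x7A
After byte 2 (0xF3): reg=0xB6
Register before byte 3: 0xB6
After XOR with byte 0xA9: 0x1F

Answer: 0x3E 0x7C 0xF8 0xF7 0xE9 0xD5 0xAD 0x5D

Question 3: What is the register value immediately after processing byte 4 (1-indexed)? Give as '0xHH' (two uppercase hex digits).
After byte 1 (0x7F): reg=0x7A
After byte 2 (0xF3): reg=0xB6
After byte 3 (0xA9): reg=0x5D
After byte 4 (0x2A): reg=0x42

Answer: 0x42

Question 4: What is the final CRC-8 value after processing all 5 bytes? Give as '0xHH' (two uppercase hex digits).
After byte 1 (0x7F): reg=0x7A
After byte 2 (0xF3): reg=0xB6
After byte 3 (0xA9): reg=0x5D
After byte 4 (0x2A): reg=0x42
After byte 5 (0x68): reg=0xD6

Answer: 0xD6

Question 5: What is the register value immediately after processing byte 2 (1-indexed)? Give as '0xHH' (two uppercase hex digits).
After byte 1 (0x7F): reg=0x7A
After byte 2 (0xF3): reg=0xB6

Answer: 0xB6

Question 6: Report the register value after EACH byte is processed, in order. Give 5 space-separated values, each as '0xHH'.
0x7A 0xB6 0x5D 0x42 0xD6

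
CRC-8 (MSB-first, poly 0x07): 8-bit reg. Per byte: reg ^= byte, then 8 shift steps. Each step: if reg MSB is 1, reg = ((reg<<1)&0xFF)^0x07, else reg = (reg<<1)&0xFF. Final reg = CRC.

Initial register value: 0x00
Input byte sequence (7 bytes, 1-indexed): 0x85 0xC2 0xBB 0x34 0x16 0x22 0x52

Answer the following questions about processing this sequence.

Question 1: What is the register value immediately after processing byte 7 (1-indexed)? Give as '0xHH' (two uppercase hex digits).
Answer: 0x85

Derivation:
After byte 1 (0x85): reg=0x92
After byte 2 (0xC2): reg=0xB7
After byte 3 (0xBB): reg=0x24
After byte 4 (0x34): reg=0x70
After byte 5 (0x16): reg=0x35
After byte 6 (0x22): reg=0x65
After byte 7 (0x52): reg=0x85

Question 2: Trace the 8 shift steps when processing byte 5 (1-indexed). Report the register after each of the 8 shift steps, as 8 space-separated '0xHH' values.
After byte 1 (0x85): reg=0x92
After byte 2 (0xC2): reg=0xB7
After byte 3 (0xBB): reg=0x24
After byte 4 (0x34): reg=0x70
Register before byte 5: 0x70
After XOR with byte 0x16: 0x66

Answer: 0xCC 0x9F 0x39 0x72 0xE4 0xCF 0x99 0x35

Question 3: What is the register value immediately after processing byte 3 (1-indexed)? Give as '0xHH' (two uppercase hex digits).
After byte 1 (0x85): reg=0x92
After byte 2 (0xC2): reg=0xB7
After byte 3 (0xBB): reg=0x24

Answer: 0x24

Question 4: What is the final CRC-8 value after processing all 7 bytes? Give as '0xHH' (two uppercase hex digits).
After byte 1 (0x85): reg=0x92
After byte 2 (0xC2): reg=0xB7
After byte 3 (0xBB): reg=0x24
After byte 4 (0x34): reg=0x70
After byte 5 (0x16): reg=0x35
After byte 6 (0x22): reg=0x65
After byte 7 (0x52): reg=0x85

Answer: 0x85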